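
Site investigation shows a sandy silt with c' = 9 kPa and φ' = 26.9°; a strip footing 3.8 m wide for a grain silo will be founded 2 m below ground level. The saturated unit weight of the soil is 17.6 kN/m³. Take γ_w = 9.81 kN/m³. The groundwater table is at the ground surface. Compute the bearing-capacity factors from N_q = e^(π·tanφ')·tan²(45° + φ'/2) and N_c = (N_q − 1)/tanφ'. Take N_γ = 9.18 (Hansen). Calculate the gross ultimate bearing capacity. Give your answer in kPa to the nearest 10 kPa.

q_ult ≈ 550 kPa

tan26.9° = 0.5073, so N_q = e^(π×0.5073)·tan²(58.45°) = 4.923 × 2.653 = 13.06.
N_c = (13.06 − 1)/tan26.9° = 23.77.
γ' = 17.6 − 9.81 = 7.79 kN/m³ (submerged throughout). q = 7.79 × 2 = 15.58 kPa; the same γ' applies in the ½γBN_γ term.
c·N_c = 9 × 23.766 = 213.89 kPa
q·N_q = 15.58 × 13.057 = 203.43 kPa
0.5·γ·B·N_γ = 0.5 × 7.79 × 3.8 × 9.18 = 135.87 kPa
q_ult = 213.89 + 203.43 + 135.87 = 553.2 kPa.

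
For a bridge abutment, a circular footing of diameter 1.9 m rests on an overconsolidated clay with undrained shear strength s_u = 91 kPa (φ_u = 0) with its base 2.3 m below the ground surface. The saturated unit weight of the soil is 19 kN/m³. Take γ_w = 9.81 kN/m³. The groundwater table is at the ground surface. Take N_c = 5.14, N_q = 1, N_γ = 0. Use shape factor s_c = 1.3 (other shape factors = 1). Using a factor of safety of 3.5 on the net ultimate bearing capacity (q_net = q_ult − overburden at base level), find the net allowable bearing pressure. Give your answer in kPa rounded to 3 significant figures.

γ' = 19 − 9.81 = 9.19 kN/m³ (submerged throughout). q = 9.19 × 2.3 = 21.137 kPa.
c·N_c·s_c = 91 × 5.14 × 1.3 = 608.06 kPa
q·N_q = 21.137 × 1 = 21.137 kPa
q_ult = 608.06 + 21.137 = 629.2 kPa.
q_net = 629.2 − 21.137 = 608.06 kPa.
q_all(net) = 608.06 / 3.5 = 173.73 kPa.

q_all(net) ≈ 174 kPa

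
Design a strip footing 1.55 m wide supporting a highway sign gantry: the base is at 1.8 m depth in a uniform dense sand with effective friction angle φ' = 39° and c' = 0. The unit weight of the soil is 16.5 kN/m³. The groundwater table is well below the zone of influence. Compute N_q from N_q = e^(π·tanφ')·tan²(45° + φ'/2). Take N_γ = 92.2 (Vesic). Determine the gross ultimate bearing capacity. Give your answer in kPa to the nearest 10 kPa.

q_ult ≈ 2840 kPa

tan39° = 0.8098, so N_q = e^(π×0.8098)·tan²(64.5°) = 12.731 × 4.395 = 55.96.
Effective surcharge at the founding depth q = γ·D_f = 16.5 × 1.8 = 29.7 kPa.
q_ult = q·N_q + 0.5·γ·B·N_γ
     = 29.7 × 55.957 + 0.5 × 16.5 × 1.55 × 92.2
     = 1661.9 + 1179 = 2840.9 kPa.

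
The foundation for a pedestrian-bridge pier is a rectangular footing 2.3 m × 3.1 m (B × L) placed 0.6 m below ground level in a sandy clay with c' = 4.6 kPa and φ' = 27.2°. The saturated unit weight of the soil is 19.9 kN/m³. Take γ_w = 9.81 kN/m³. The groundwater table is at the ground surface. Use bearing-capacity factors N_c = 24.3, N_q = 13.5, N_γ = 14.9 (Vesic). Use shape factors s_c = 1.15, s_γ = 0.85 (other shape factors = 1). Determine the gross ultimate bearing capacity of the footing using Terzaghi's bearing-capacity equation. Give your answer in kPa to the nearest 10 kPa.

With the water table at the surface the whole profile is submerged: γ' = 19.9 − 9.81 = 10.09 kN/m³, so q = γ'·D_f = 6.054 kPa; the same γ' applies in the ½γBN_γ term.
q_ult = c·N_c·s_c + q·N_q + 0.5·γ·B·N_γ·s_γ
     = 4.6 × 24.3 × 1.15 + 6.054 × 13.5 + 0.5 × 10.09 × 2.3 × 14.9 × 0.85
     = 128.55 + 81.729 + 146.96 = 357.23 kPa.

q_ult ≈ 360 kPa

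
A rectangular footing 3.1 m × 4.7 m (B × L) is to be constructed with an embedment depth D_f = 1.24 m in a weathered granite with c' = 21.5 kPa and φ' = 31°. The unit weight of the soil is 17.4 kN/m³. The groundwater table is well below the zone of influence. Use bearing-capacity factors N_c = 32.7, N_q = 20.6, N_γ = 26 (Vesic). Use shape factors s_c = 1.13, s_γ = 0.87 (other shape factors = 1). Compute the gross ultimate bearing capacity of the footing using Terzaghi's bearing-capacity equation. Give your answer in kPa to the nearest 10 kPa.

q_ult ≈ 1850 kPa

q = γ·D_f = 17.4 × 1.24 = 21.576 kPa.
c·N_c·s_c = 21.5 × 32.7 × 1.13 = 794.45 kPa
q·N_q = 21.576 × 20.6 = 444.47 kPa
0.5·γ·B·N_γ·s_γ = 0.5 × 17.4 × 3.1 × 26 × 0.87 = 610.06 kPa
q_ult = 794.45 + 444.47 + 610.06 = 1849 kPa.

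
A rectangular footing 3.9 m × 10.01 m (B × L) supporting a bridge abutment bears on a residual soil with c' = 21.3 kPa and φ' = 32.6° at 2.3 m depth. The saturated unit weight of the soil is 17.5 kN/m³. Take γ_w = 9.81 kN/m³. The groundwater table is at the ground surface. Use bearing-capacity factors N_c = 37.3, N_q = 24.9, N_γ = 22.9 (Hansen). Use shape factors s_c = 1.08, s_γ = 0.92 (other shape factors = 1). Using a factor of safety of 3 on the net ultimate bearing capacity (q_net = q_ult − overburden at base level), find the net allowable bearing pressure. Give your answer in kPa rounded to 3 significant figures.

With the water table at the surface the whole profile is submerged: γ' = 17.5 − 9.81 = 7.69 kN/m³, so q = γ'·D_f = 17.687 kPa; the same γ' applies in the ½γBN_γ term.
q_ult = c·N_c·s_c + q·N_q + 0.5·γ·B·N_γ·s_γ
     = 21.3 × 37.3 × 1.08 + 17.687 × 24.9 + 0.5 × 7.69 × 3.9 × 22.9 × 0.92
     = 858.05 + 440.41 + 315.93 = 1614.4 kPa.
q_net = 1614.4 − 17.687 = 1596.7 kPa.
q_all(net) = 1596.7 / 3 = 532.23 kPa.

q_all(net) ≈ 532 kPa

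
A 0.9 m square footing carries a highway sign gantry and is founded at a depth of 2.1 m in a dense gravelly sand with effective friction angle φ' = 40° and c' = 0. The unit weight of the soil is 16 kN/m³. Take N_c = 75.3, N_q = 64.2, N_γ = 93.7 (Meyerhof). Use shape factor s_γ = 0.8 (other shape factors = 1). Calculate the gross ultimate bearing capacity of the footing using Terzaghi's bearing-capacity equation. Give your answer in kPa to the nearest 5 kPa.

Overburden at base level: q = 16 × 2.1 = 33.6 kPa.
Surcharge term q·N_q = 33.6 × 64.2 = 2157.1 kPa; self-weight term 0.5·γ·B·N_γ·s_γ = 0.5 × 16 × 0.9 × 93.7 × 0.8 = 539.71 kPa.
q_ult = 2157.1 + 539.71 = 2696.8 kPa.

q_ult ≈ 2695 kPa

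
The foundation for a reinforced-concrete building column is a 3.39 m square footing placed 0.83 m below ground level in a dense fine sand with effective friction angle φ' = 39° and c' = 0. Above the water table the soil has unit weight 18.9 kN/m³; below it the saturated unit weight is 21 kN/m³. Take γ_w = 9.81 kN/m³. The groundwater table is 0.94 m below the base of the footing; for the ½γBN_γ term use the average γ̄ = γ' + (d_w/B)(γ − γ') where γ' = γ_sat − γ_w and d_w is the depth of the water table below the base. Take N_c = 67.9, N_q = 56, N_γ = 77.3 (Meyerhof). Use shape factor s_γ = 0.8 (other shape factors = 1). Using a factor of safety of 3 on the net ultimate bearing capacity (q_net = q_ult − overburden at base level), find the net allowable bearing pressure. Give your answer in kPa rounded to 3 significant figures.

q_all(net) ≈ 753 kPa

q = γ·D_f = 18.9 × 0.83 = 15.687 kPa.
γ' = 11.19 kN/m³; averaging over the depth B below the base, γ̄ = γ' + (d_w/B)(γ − γ') = 13.328 kN/m³.
q·N_q = 15.687 × 56 = 878.47 kPa
0.5·γ·B·N_γ·s_γ = 0.5 × 13.328 × 3.39 × 77.3 × 0.8 = 1397 kPa
q_ult = 878.47 + 1397 = 2275.5 kPa.
q_net = 2275.5 − 15.687 = 2259.8 kPa.
q_all(net) = 2259.8 / 3 = 753.27 kPa.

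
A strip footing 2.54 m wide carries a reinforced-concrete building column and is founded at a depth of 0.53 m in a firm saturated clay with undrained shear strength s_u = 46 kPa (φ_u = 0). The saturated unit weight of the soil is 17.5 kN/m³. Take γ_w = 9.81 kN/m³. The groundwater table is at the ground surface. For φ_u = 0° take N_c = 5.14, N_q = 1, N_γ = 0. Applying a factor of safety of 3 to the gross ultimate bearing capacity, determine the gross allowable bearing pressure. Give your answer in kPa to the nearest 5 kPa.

q_all ≈ 80 kPa

With the water table at the surface the whole profile is submerged: γ' = 17.5 − 9.81 = 7.69 kN/m³, so q = γ'·D_f = 4.0757 kPa.
q_ult = c·N_c + q·N_q
     = 46 × 5.14 + 4.0757 × 1
     = 236.44 + 4.0757 = 240.52 kPa.
q_all = q_ult / FS = 240.52 / 3 = 80.172 kPa.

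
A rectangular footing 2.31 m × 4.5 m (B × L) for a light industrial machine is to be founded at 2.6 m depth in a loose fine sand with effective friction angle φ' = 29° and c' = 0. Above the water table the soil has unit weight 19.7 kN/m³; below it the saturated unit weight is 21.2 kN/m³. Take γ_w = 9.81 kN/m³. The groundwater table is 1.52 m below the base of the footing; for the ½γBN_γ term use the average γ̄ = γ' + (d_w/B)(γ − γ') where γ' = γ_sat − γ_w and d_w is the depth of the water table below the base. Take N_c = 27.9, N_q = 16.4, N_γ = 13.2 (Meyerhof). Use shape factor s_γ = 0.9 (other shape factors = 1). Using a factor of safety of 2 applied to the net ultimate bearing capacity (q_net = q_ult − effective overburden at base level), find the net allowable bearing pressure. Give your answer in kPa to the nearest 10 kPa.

Effective surcharge at the founding depth q = γ·D_f = 19.7 × 2.6 = 51.22 kPa.
With d_w = 1.52 m < B, γ̄ = 11.39 + (1.52/2.31) × (19.7 − 11.39) = 16.858 kN/m³.
q_ult = q·N_q + 0.5·γ·B·N_γ·s_γ
     = 51.22 × 16.4 + 0.5 × 16.858 × 2.31 × 13.2 × 0.9
     = 840.01 + 231.32 = 1071.3 kPa.
Net ultimate: q_net = 1071.3 − 51.22 = 1020.1 kPa.
q_all(net) = 1020.1 / 2 = 510.05 kPa.

q_all(net) ≈ 510 kPa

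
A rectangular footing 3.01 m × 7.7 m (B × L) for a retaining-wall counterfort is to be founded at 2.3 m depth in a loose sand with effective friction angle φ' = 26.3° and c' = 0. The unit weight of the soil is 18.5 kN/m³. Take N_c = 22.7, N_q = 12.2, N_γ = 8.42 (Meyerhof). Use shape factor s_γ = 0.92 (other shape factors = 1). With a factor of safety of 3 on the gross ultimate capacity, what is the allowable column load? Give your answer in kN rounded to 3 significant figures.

P_all ≈ 5680 kN

Overburden at base level: q = 18.5 × 2.3 = 42.55 kPa.
Surcharge term q·N_q = 42.55 × 12.2 = 519.11 kPa; self-weight term 0.5·γ·B·N_γ·s_γ = 0.5 × 18.5 × 3.01 × 8.42 × 0.92 = 215.68 kPa.
q_ult = 519.11 + 215.68 = 734.79 kPa.
Gross allowable pressure q_all = 734.79 / 3 = 244.93 kPa.
Footing area = 23.177 m², so allowable column load = 244.93 × 23.177 = 5676.7 kN.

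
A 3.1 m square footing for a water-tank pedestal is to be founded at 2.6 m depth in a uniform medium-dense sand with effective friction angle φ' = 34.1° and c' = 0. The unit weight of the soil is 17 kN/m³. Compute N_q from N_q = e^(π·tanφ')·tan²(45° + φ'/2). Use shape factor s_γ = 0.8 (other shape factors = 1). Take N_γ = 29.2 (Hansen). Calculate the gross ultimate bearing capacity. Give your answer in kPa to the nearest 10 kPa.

q_ult ≈ 1930 kPa

tan34.1° = 0.6771, so N_q = e^(π×0.6771)·tan²(62.05°) = 8.39 × 3.552 = 29.8.
Effective surcharge at the founding depth q = γ·D_f = 17 × 2.6 = 44.2 kPa.
q_ult = q·N_q + 0.5·γ·B·N_γ·s_γ
     = 44.2 × 29.801 + 0.5 × 17 × 3.1 × 29.2 × 0.8
     = 1317.2 + 615.54 = 1932.7 kPa.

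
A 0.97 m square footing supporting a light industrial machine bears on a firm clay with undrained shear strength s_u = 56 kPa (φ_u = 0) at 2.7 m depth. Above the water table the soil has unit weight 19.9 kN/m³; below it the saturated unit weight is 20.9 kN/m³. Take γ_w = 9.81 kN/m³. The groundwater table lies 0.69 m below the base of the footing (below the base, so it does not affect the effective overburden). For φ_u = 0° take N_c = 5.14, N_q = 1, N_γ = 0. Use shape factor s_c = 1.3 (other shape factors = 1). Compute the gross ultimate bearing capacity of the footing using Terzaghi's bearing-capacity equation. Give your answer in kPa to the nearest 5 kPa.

q_ult ≈ 430 kPa

Effective surcharge at the founding depth q = γ·D_f = 19.9 × 2.7 = 53.73 kPa.
q_ult = c·N_c·s_c + q·N_q
     = 56 × 5.14 × 1.3 + 53.73 × 1
     = 374.19 + 53.73 = 427.92 kPa.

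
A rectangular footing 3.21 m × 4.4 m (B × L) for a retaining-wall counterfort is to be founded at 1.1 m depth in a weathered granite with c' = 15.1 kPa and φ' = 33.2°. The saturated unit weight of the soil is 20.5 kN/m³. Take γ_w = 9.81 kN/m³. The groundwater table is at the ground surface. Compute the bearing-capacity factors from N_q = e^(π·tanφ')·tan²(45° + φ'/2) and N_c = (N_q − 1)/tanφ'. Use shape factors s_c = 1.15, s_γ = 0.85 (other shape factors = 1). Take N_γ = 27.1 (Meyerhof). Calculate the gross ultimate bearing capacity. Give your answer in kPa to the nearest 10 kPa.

q_ult ≈ 1390 kPa

tan33.2° = 0.6544, so N_q = e^(π×0.6544)·tan²(61.6°) = 7.813 × 3.421 = 26.72.
N_c = (26.72 − 1)/tan33.2° = 39.31.
With the water table at the surface the whole profile is submerged: γ' = 20.5 − 9.81 = 10.69 kN/m³, so q = γ'·D_f = 11.759 kPa; the same γ' applies in the ½γBN_γ term.
q_ult = c·N_c·s_c + q·N_q + 0.5·γ·B·N_γ·s_γ
     = 15.1 × 39.312 × 1.15 + 11.759 × 26.725 + 0.5 × 10.69 × 3.21 × 27.1 × 0.85
     = 682.64 + 314.26 + 395.22 = 1392.1 kPa.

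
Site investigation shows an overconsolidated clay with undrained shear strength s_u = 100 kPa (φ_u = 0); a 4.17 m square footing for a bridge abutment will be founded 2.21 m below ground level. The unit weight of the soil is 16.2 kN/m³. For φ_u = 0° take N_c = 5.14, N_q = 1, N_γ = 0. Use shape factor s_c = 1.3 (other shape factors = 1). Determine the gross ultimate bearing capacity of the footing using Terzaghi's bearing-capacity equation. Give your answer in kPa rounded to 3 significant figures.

Effective surcharge at the founding depth q = γ·D_f = 16.2 × 2.21 = 35.802 kPa.
q_ult = c·N_c·s_c + q·N_q
     = 100 × 5.14 × 1.3 + 35.802 × 1
     = 668.2 + 35.802 = 704 kPa.

q_ult ≈ 704 kPa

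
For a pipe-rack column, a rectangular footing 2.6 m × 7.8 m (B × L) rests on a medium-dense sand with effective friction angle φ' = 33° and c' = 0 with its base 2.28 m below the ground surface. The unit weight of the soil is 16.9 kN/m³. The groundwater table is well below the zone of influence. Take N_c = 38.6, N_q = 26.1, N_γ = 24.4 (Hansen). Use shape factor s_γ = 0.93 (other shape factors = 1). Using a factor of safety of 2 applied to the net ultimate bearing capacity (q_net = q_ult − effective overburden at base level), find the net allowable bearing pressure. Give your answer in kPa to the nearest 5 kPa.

q_all(net) ≈ 735 kPa

Effective surcharge at the founding depth q = γ·D_f = 16.9 × 2.28 = 38.532 kPa.
q_ult = q·N_q + 0.5·γ·B·N_γ·s_γ
     = 38.532 × 26.1 + 0.5 × 16.9 × 2.6 × 24.4 × 0.93
     = 1005.7 + 498.54 = 1504.2 kPa.
Net ultimate: q_net = 1504.2 − 38.532 = 1465.7 kPa.
q_all(net) = 1465.7 / 2 = 732.85 kPa.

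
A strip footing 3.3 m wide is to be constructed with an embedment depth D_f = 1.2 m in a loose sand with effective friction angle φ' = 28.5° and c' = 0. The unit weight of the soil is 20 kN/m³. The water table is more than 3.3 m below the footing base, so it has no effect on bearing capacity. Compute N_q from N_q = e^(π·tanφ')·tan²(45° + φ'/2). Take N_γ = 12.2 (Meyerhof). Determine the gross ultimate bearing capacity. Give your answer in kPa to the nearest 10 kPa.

tan28.5° = 0.543, so N_q = e^(π×0.543)·tan²(59.25°) = 5.505 × 2.825 = 15.55.
Overburden at base level: q = 20 × 1.2 = 24 kPa.
Surcharge term q·N_q = 24 × 15.554 = 373.31 kPa; self-weight term 0.5·γ·B·N_γ = 0.5 × 20 × 3.3 × 12.2 = 402.6 kPa.
q_ult = 373.31 + 402.6 = 775.91 kPa.

q_ult ≈ 780 kPa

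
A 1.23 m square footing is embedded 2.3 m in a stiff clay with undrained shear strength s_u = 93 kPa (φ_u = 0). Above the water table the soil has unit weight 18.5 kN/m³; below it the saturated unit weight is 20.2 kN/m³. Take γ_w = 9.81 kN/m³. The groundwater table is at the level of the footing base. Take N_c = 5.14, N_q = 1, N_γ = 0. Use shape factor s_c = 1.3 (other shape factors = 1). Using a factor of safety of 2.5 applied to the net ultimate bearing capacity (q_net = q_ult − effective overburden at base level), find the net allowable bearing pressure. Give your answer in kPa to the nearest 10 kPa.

q_all(net) ≈ 250 kPa

Effective surcharge at the founding depth q = γ·D_f = 18.5 × 2.3 = 42.55 kPa.
q_ult = c·N_c·s_c + q·N_q
     = 93 × 5.14 × 1.3 + 42.55 × 1
     = 621.43 + 42.55 = 663.98 kPa.
Net ultimate: q_net = 663.98 − 42.55 = 621.43 kPa.
q_all(net) = 621.43 / 2.5 = 248.57 kPa.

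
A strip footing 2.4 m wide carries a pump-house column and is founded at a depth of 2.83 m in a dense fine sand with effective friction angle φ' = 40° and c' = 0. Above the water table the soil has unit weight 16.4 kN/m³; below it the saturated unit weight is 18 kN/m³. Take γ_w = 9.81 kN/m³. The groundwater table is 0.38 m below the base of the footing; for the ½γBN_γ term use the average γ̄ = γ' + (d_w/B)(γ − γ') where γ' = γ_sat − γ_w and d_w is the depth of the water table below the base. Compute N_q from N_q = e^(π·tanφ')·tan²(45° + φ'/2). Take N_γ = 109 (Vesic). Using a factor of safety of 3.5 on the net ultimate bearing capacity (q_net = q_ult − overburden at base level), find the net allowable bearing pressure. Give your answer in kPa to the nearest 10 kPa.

N_q = e^(π·tan40°)·tan²(65°) = 64.2.
q = γ·D_f = 16.4 × 2.83 = 46.412 kPa.
γ' = 8.19 kN/m³; averaging over the depth B below the base, γ̄ = γ' + (d_w/B)(γ − γ') = 9.4899 kN/m³.
q·N_q = 46.412 × 64.195 = 2979.4 kPa
0.5·γ·B·N_γ = 0.5 × 9.4899 × 2.4 × 109 = 1241.3 kPa
q_ult = 2979.4 + 1241.3 = 4220.7 kPa.
q_net = 4220.7 − 46.412 = 4174.3 kPa.
q_all(net) = 4174.3 / 3.5 = 1192.7 kPa.

q_all(net) ≈ 1190 kPa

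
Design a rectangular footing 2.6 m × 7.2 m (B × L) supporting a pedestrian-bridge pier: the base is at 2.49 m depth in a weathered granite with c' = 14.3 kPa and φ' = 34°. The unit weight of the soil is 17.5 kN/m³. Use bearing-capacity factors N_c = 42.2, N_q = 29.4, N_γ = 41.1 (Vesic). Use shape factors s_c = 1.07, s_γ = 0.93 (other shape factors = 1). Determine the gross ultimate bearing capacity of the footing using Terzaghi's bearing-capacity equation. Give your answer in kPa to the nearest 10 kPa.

q_ult ≈ 2800 kPa

q = γ·D_f = 17.5 × 2.49 = 43.575 kPa.
c·N_c·s_c = 14.3 × 42.2 × 1.07 = 645.7 kPa
q·N_q = 43.575 × 29.4 = 1281.1 kPa
0.5·γ·B·N_γ·s_γ = 0.5 × 17.5 × 2.6 × 41.1 × 0.93 = 869.57 kPa
q_ult = 645.7 + 1281.1 + 869.57 = 2796.4 kPa.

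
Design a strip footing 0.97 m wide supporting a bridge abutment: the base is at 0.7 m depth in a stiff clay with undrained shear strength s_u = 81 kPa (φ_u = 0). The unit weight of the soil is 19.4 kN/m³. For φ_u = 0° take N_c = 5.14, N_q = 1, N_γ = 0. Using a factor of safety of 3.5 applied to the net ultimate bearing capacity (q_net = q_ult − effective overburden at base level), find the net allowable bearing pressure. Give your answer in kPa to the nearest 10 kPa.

Effective surcharge at the founding depth q = γ·D_f = 19.4 × 0.7 = 13.58 kPa.
q_ult = c·N_c + q·N_q
     = 81 × 5.14 + 13.58 × 1
     = 416.34 + 13.58 = 429.92 kPa.
Net ultimate: q_net = 429.92 − 13.58 = 416.34 kPa.
q_all(net) = 416.34 / 3.5 = 118.95 kPa.

q_all(net) ≈ 120 kPa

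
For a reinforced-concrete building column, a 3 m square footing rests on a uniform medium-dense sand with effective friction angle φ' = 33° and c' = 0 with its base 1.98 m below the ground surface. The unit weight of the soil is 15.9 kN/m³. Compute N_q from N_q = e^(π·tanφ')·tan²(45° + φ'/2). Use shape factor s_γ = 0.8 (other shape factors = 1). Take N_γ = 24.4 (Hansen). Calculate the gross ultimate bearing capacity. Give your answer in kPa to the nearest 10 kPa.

q_ult ≈ 1290 kPa

tan33° = 0.6494, so N_q = e^(π×0.6494)·tan²(61.5°) = 7.692 × 3.392 = 26.09.
Effective surcharge at the founding depth q = γ·D_f = 15.9 × 1.98 = 31.482 kPa.
q_ult = q·N_q + 0.5·γ·B·N_γ·s_γ
     = 31.482 × 26.092 + 0.5 × 15.9 × 3 × 24.4 × 0.8
     = 821.43 + 465.55 = 1287 kPa.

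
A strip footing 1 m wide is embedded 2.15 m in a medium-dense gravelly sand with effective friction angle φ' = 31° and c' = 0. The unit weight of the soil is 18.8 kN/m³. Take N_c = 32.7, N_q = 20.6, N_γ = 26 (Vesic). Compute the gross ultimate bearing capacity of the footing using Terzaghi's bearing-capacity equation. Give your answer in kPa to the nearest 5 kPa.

Overburden at base level: q = 18.8 × 2.15 = 40.42 kPa.
Surcharge term q·N_q = 40.42 × 20.6 = 832.65 kPa; self-weight term 0.5·γ·B·N_γ = 0.5 × 18.8 × 1 × 26 = 244.4 kPa.
q_ult = 832.65 + 244.4 = 1077.1 kPa.

q_ult ≈ 1075 kPa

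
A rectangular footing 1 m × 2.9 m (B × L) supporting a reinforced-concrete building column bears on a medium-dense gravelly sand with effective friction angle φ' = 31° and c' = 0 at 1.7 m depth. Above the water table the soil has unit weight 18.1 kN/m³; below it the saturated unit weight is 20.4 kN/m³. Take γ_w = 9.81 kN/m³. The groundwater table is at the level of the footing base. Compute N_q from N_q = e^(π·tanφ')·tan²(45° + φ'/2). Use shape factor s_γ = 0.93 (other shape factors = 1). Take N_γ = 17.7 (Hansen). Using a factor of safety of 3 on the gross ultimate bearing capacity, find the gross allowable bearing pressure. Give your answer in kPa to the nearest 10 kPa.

q_all ≈ 240 kPa

N_q = e^(π·tan31°)·tan²(60.5°) = 20.63.
Effective surcharge at the founding depth q = γ·D_f = 18.1 × 1.7 = 30.77 kPa.
The water table coincides with the base, so in the self-weight term γ → γ' = 10.59 kN/m³.
q_ult = q·N_q + 0.5·γ·B·N_γ·s_γ
     = 30.77 × 20.631 + 0.5 × 10.59 × 1 × 17.7 × 0.93
     = 634.81 + 87.161 = 721.97 kPa.
q_all = 721.97 / 3 = 240.66 kPa.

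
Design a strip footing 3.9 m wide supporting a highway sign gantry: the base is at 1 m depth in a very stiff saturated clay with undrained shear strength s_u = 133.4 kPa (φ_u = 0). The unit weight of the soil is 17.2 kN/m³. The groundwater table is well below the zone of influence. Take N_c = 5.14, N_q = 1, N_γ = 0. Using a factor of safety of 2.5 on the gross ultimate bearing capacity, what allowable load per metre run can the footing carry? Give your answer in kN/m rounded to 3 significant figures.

q = γ·D_f = 17.2 × 1 = 17.2 kPa.
c·N_c = 133.4 × 5.14 = 685.68 kPa
q·N_q = 17.2 × 1 = 17.2 kPa
q_ult = 685.68 + 17.2 = 702.88 kPa.
Gross allowable pressure q_all = 702.88 / 2.5 = 281.15 kPa.
Allowable wall load = q_all × B = 281.15 × 3.9 = 1096.5 kN per metre run.

≈ 1100 kN/m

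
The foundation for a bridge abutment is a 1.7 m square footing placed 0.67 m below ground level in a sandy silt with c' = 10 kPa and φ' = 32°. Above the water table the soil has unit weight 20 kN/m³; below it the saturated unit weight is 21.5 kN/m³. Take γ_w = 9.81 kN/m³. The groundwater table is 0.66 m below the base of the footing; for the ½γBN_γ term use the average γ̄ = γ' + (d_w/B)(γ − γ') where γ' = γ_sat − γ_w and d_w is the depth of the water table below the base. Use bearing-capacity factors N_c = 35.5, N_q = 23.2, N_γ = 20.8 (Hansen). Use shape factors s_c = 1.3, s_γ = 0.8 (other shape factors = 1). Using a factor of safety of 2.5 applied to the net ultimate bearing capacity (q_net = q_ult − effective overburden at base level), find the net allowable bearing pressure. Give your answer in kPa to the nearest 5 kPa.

Effective surcharge at the founding depth q = γ·D_f = 20 × 0.67 = 13.4 kPa.
With d_w = 0.66 m < B, γ̄ = 11.69 + (0.66/1.7) × (20 − 11.69) = 14.916 kN/m³.
q_ult = c·N_c·s_c + q·N_q + 0.5·γ·B·N_γ·s_γ
     = 10 × 35.5 × 1.3 + 13.4 × 23.2 + 0.5 × 14.916 × 1.7 × 20.8 × 0.8
     = 461.5 + 310.88 + 210.98 = 983.36 kPa.
Net ultimate: q_net = 983.36 − 13.4 = 969.96 kPa.
q_all(net) = 969.96 / 2.5 = 387.98 kPa.

q_all(net) ≈ 390 kPa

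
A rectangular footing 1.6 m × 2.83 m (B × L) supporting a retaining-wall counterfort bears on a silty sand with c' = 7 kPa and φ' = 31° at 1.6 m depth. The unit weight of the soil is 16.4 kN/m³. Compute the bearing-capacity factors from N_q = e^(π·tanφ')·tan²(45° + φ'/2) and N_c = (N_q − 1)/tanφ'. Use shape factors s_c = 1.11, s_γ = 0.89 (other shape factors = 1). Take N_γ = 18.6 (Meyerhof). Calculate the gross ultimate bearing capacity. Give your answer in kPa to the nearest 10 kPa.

q_ult ≈ 1010 kPa

tan31° = 0.6009, so N_q = e^(π×0.6009)·tan²(60.5°) = 6.604 × 3.124 = 20.63.
N_c = (20.63 − 1)/tan31° = 32.67.
Effective surcharge at the founding depth q = γ·D_f = 16.4 × 1.6 = 26.24 kPa.
q_ult = c·N_c·s_c + q·N_q + 0.5·γ·B·N_γ·s_γ
     = 7 × 32.671 × 1.11 + 26.24 × 20.631 + 0.5 × 16.4 × 1.6 × 18.6 × 0.89
     = 253.85 + 541.35 + 217.19 = 1012.4 kPa.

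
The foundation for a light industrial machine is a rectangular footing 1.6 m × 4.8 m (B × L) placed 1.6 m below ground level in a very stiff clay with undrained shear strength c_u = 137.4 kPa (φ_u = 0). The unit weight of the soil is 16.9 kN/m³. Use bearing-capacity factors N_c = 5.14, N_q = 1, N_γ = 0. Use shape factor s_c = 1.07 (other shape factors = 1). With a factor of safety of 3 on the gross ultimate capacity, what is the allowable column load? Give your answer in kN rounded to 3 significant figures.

Overburden at base level: q = 16.9 × 1.6 = 27.04 kPa.
Cohesion term c·N_c·s_c = 137.4 × 5.14 × 1.07 = 755.67 kPa; surcharge term q·N_q = 27.04 × 1 = 27.04 kPa.
q_ult = 755.67 + 27.04 = 782.71 kPa.
Gross allowable pressure q_all = 782.71 / 3 = 260.9 kPa.
Footing area = 7.68 m², so allowable column load = 260.9 × 7.68 = 2003.7 kN.

P_all ≈ 2000 kN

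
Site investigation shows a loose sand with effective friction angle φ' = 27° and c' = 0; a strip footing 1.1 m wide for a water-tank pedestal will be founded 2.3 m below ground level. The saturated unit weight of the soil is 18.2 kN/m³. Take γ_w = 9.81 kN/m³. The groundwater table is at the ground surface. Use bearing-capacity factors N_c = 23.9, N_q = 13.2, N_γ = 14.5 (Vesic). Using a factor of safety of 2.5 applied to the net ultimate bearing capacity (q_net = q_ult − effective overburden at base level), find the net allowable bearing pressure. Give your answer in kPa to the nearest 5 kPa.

q_all(net) ≈ 120 kPa

With the water table at the surface the whole profile is submerged: γ' = 18.2 − 9.81 = 8.39 kN/m³, so q = γ'·D_f = 19.297 kPa; the same γ' applies in the ½γBN_γ term.
q_ult = q·N_q + 0.5·γ·B·N_γ
     = 19.297 × 13.2 + 0.5 × 8.39 × 1.1 × 14.5
     = 254.72 + 66.91 = 321.63 kPa.
Net ultimate: q_net = 321.63 − 19.297 = 302.33 kPa.
q_all(net) = 302.33 / 2.5 = 120.93 kPa.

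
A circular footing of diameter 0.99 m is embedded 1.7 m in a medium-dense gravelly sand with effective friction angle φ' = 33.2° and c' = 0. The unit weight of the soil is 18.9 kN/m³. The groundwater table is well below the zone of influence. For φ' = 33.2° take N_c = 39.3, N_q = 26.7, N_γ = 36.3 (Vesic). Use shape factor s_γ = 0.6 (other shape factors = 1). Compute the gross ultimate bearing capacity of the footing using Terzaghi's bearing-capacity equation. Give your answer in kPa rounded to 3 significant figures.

Overburden at base level: q = 18.9 × 1.7 = 32.13 kPa.
Surcharge term q·N_q = 32.13 × 26.7 = 857.87 kPa; self-weight term 0.5·γ·B·N_γ·s_γ = 0.5 × 18.9 × 0.99 × 36.3 × 0.6 = 203.76 kPa.
q_ult = 857.87 + 203.76 = 1061.6 kPa.

q_ult ≈ 1060 kPa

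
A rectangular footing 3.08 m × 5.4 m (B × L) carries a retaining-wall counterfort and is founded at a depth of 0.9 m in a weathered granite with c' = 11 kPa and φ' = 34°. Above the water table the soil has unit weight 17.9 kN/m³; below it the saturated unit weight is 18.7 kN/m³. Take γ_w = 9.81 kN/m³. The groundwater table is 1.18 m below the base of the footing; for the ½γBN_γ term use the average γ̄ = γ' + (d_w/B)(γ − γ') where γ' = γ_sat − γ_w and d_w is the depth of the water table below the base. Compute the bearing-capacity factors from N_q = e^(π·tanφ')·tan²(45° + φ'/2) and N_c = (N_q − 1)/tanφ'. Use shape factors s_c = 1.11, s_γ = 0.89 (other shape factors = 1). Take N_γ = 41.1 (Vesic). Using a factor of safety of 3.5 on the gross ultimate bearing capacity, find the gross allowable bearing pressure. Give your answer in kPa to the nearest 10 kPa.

N_q = e^(π·tan34°)·tan²(62°) = 29.44; N_c = (N_q − 1)/tanφ' = 42.16.
Effective surcharge at the founding depth q = γ·D_f = 17.9 × 0.9 = 16.11 kPa.
With d_w = 1.18 m < B, γ̄ = 8.89 + (1.18/3.08) × (17.9 − 8.89) = 12.342 kN/m³.
q_ult = c·N_c·s_c + q·N_q + 0.5·γ·B·N_γ·s_γ
     = 11 × 42.164 × 1.11 + 16.11 × 29.44 + 0.5 × 12.342 × 3.08 × 41.1 × 0.89
     = 514.82 + 474.28 + 695.24 = 1684.3 kPa.
q_all = 1684.3 / 3.5 = 481.24 kPa.

q_all ≈ 480 kPa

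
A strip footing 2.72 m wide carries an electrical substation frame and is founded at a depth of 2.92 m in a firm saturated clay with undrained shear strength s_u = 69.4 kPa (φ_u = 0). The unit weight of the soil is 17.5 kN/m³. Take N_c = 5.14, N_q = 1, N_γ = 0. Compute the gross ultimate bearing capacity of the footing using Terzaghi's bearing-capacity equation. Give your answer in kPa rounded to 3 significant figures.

q_ult ≈ 408 kPa

Overburden at base level: q = 17.5 × 2.92 = 51.1 kPa.
Cohesion term c·N_c = 69.4 × 5.14 = 356.72 kPa; surcharge term q·N_q = 51.1 × 1 = 51.1 kPa.
q_ult = 356.72 + 51.1 = 407.82 kPa.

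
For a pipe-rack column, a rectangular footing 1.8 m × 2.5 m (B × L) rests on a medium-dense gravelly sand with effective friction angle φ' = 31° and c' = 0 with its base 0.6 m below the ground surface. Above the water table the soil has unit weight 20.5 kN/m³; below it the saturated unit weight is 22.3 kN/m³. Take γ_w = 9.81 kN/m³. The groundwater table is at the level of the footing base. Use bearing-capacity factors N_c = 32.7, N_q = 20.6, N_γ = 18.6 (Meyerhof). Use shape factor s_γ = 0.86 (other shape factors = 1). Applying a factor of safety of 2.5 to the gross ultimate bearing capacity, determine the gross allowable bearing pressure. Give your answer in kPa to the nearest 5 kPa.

q_all ≈ 175 kPa

q = γ·D_f = 20.5 × 0.6 = 12.3 kPa.
For the ½γBN_γ term take γ' = 22.3 − 9.81 = 12.49 kN/m³ (soil below base is submerged).
q·N_q = 12.3 × 20.6 = 253.38 kPa
0.5·γ·B·N_γ·s_γ = 0.5 × 12.49 × 1.8 × 18.6 × 0.86 = 179.81 kPa
q_ult = 253.38 + 179.81 = 433.19 kPa.
q_all = q_ult / FS = 433.19 / 2.5 = 173.28 kPa.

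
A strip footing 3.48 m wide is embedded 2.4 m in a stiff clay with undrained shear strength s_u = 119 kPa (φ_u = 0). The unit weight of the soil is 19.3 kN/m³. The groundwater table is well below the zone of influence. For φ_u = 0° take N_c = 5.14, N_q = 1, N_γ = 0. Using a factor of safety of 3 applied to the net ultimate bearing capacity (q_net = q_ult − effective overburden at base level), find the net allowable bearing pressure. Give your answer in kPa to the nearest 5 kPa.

Effective surcharge at the founding depth q = γ·D_f = 19.3 × 2.4 = 46.32 kPa.
q_ult = c·N_c + q·N_q
     = 119 × 5.14 + 46.32 × 1
     = 611.66 + 46.32 = 657.98 kPa.
Net ultimate: q_net = 657.98 − 46.32 = 611.66 kPa.
q_all(net) = 611.66 / 3 = 203.89 kPa.

q_all(net) ≈ 205 kPa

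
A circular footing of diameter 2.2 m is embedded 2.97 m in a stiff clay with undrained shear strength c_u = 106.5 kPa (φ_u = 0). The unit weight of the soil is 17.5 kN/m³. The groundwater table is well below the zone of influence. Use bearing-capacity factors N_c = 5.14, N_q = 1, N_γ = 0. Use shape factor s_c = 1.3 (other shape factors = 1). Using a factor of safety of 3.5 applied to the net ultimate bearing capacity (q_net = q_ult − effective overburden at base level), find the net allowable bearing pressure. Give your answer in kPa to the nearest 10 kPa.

Overburden at base level: q = 17.5 × 2.97 = 51.975 kPa.
Cohesion term c·N_c·s_c = 106.5 × 5.14 × 1.3 = 711.63 kPa; surcharge term q·N_q = 51.975 × 1 = 51.975 kPa.
q_ult = 711.63 + 51.975 = 763.61 kPa.
Net ultimate: q_net = 763.61 − 51.975 = 711.63 kPa.
q_all(net) = 711.63 / 3.5 = 203.32 kPa.

q_all(net) ≈ 200 kPa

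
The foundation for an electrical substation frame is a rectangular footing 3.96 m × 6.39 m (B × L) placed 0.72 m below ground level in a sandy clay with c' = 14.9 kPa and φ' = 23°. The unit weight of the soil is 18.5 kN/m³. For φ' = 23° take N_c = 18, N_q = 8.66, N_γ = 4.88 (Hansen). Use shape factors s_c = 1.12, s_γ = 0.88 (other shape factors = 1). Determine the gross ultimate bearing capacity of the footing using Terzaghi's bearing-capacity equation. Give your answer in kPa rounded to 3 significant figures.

q_ult ≈ 573 kPa

q = γ·D_f = 18.5 × 0.72 = 13.32 kPa.
c·N_c·s_c = 14.9 × 18 × 1.12 = 300.38 kPa
q·N_q = 13.32 × 8.66 = 115.35 kPa
0.5·γ·B·N_γ·s_γ = 0.5 × 18.5 × 3.96 × 4.88 × 0.88 = 157.3 kPa
q_ult = 300.38 + 115.35 + 157.3 = 573.04 kPa.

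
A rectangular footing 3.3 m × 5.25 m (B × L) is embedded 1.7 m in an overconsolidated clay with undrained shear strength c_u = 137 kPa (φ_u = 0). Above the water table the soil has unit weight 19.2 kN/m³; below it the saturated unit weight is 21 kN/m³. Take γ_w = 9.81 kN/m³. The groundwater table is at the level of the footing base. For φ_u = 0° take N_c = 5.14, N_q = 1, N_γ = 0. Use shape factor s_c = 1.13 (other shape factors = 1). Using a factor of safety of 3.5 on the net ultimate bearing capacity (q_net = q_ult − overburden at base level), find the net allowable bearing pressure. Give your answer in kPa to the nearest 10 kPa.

q_all(net) ≈ 230 kPa

Overburden at base level: q = 19.2 × 1.7 = 32.64 kPa.
Cohesion term c·N_c·s_c = 137 × 5.14 × 1.13 = 795.72 kPa; surcharge term q·N_q = 32.64 × 1 = 32.64 kPa.
q_ult = 795.72 + 32.64 = 828.36 kPa.
q_net = 828.36 − 32.64 = 795.72 kPa.
q_all(net) = 795.72 / 3.5 = 227.35 kPa.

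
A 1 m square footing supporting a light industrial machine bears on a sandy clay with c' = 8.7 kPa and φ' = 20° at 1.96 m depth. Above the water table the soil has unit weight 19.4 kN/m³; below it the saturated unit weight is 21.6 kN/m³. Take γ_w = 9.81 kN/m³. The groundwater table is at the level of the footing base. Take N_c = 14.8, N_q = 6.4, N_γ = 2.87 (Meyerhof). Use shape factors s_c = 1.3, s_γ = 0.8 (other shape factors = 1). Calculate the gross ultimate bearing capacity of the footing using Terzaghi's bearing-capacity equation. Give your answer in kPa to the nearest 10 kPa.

Effective surcharge at the founding depth q = γ·D_f = 19.4 × 1.96 = 38.024 kPa.
The water table coincides with the base, so in the self-weight term γ → γ' = 11.79 kN/m³.
q_ult = c·N_c·s_c + q·N_q + 0.5·γ·B·N_γ·s_γ
     = 8.7 × 14.8 × 1.3 + 38.024 × 6.4 + 0.5 × 11.79 × 1 × 2.87 × 0.8
     = 167.39 + 243.35 + 13.535 = 424.28 kPa.

q_ult ≈ 420 kPa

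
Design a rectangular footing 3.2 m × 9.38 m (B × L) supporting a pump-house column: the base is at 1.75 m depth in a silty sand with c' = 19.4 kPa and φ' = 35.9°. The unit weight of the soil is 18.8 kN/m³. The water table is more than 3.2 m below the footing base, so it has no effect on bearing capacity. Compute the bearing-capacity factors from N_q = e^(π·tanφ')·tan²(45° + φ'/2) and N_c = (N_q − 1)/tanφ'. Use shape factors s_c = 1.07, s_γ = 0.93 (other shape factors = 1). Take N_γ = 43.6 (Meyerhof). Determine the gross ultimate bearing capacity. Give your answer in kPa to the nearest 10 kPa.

tan35.9° = 0.7239, so N_q = e^(π×0.7239)·tan²(62.95°) = 9.719 × 3.835 = 37.28.
N_c = (37.28 − 1)/tan35.9° = 50.11.
q = γ·D_f = 18.8 × 1.75 = 32.9 kPa.
c·N_c·s_c = 19.4 × 50.115 × 1.07 = 1040.3 kPa
q·N_q = 32.9 × 37.277 = 1226.4 kPa
0.5·γ·B·N_γ·s_γ = 0.5 × 18.8 × 3.2 × 43.6 × 0.93 = 1219.7 kPa
q_ult = 1040.3 + 1226.4 + 1219.7 = 3486.4 kPa.

q_ult ≈ 3490 kPa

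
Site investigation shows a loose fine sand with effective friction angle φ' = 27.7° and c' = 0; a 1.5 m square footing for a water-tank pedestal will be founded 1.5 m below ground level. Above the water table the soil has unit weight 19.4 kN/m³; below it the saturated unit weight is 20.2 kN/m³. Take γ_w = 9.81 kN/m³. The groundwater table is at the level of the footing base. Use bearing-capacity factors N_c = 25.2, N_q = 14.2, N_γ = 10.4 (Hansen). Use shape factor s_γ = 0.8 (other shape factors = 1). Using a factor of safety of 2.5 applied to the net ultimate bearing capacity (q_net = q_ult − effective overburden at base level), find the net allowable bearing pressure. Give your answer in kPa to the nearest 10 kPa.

Overburden at base level: q = 19.4 × 1.5 = 29.1 kPa.
Below the base the soil is submerged, so the ½γBN_γ term uses γ' = 20.2 − 9.81 = 10.39 kN/m³.
Surcharge term q·N_q = 29.1 × 14.2 = 413.22 kPa; self-weight term 0.5·γ·B·N_γ·s_γ = 0.5 × 10.39 × 1.5 × 10.4 × 0.8 = 64.834 kPa.
q_ult = 413.22 + 64.834 = 478.05 kPa.
Net ultimate: q_net = 478.05 − 29.1 = 448.95 kPa.
q_all(net) = 448.95 / 2.5 = 179.58 kPa.

q_all(net) ≈ 180 kPa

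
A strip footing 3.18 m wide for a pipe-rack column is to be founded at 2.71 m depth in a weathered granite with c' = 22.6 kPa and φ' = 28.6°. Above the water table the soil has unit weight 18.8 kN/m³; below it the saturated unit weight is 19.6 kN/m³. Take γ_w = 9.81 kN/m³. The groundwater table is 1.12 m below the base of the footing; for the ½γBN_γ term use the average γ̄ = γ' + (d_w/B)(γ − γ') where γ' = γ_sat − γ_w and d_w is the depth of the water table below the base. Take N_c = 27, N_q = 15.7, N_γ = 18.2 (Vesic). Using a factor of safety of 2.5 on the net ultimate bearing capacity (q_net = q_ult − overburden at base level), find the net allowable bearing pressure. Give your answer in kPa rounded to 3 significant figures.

q = γ·D_f = 18.8 × 2.71 = 50.948 kPa.
γ' = 9.79 kN/m³; averaging over the depth B below the base, γ̄ = γ' + (d_w/B)(γ − γ') = 12.963 kN/m³.
c·N_c = 22.6 × 27 = 610.2 kPa
q·N_q = 50.948 × 15.7 = 799.88 kPa
0.5·γ·B·N_γ = 0.5 × 12.963 × 3.18 × 18.2 = 375.13 kPa
q_ult = 610.2 + 799.88 + 375.13 = 1785.2 kPa.
q_net = 1785.2 − 50.948 = 1734.3 kPa.
q_all(net) = 1734.3 / 2.5 = 693.71 kPa.

q_all(net) ≈ 694 kPa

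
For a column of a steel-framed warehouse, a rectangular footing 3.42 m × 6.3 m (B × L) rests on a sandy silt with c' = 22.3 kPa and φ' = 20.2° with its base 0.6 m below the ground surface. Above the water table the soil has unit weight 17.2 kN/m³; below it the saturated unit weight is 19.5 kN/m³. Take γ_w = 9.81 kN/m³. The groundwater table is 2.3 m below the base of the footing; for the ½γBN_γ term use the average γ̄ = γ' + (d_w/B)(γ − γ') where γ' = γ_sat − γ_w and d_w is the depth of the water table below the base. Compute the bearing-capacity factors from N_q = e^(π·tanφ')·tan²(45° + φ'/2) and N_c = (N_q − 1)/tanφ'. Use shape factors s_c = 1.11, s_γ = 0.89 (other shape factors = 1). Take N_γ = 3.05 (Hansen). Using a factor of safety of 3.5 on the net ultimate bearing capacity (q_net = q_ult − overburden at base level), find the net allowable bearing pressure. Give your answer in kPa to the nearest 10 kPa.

N_q = e^(π·tan20.2°)·tan²(55.1°) = 6.53; N_c = (N_q − 1)/tanφ' = 15.02.
q = γ·D_f = 17.2 × 0.6 = 10.32 kPa.
γ' = 9.69 kN/m³; averaging over the depth B below the base, γ̄ = γ' + (d_w/B)(γ − γ') = 14.741 kN/m³.
c·N_c·s_c = 22.3 × 15.024 × 1.11 = 371.89 kPa
q·N_q = 10.32 × 6.5278 = 67.367 kPa
0.5·γ·B·N_γ·s_γ = 0.5 × 14.741 × 3.42 × 3.05 × 0.89 = 68.423 kPa
q_ult = 371.89 + 67.367 + 68.423 = 507.68 kPa.
q_net = 507.68 − 10.32 = 497.36 kPa.
q_all(net) = 497.36 / 3.5 = 142.1 kPa.

q_all(net) ≈ 140 kPa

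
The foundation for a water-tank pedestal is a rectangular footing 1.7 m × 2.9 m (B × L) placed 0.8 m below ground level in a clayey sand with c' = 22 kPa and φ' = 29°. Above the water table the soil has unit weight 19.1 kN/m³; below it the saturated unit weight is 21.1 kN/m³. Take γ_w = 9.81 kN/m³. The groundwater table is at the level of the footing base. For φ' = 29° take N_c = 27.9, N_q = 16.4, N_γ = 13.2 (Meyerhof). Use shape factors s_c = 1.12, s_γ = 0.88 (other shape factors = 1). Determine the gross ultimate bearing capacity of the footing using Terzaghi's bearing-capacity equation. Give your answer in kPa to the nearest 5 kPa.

Overburden at base level: q = 19.1 × 0.8 = 15.28 kPa.
Below the base the soil is submerged, so the ½γBN_γ term uses γ' = 21.1 − 9.81 = 11.29 kN/m³.
Cohesion term c·N_c·s_c = 22 × 27.9 × 1.12 = 687.46 kPa; surcharge term q·N_q = 15.28 × 16.4 = 250.59 kPa; self-weight term 0.5·γ·B·N_γ·s_γ = 0.5 × 11.29 × 1.7 × 13.2 × 0.88 = 111.47 kPa.
q_ult = 687.46 + 250.59 + 111.47 = 1049.5 kPa.

q_ult ≈ 1050 kPa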